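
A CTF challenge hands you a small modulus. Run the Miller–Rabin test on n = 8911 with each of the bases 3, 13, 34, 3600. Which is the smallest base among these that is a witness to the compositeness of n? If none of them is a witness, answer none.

n − 1 = 8910 = 2^1 · 4455, so s = 1 and d = 4455.
Base 3: x_0 = 3^4455 mod 8911 = 8910. x_0 = 8910 ≡ −1, so 3 is not a witness.
Base 13: x_0 = 13^4455 mod 8911 = 8910. x_0 = 8910 ≡ −1, so 13 is not a witness.
Base 34: x_0 = 34^4455 mod 8911 = 8910. x_0 = 8910 ≡ −1, so 34 is not a witness.
Base 3600: x_0 = 3600^4455 mod 8911 = 1. x_0 = 1, so 3600 is not a witness.
No listed base is a witness for 8911.

none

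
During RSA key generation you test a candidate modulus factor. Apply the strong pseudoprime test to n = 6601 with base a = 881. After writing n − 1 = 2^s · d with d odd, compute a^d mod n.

4829

n − 1 = 6600 = 2^3 · 825, so s = 3 and d = 825.
Repeated squaring mod 6601: 881^1 ≡ 881, 881^2 ≡ 3844, 881^4 ≡ 3298, 881^8 ≡ 4957, 881^16 ≡ 2927, 881^32 ≡ 5832, 881^64 ≡ 3872, 881^128 ≡ 1513, 881^256 ≡ 5223, 881^512 ≡ 4397.
825 = 512 + 256 + 32 + 16 + 8 + 1, so 881^825 ≡ 4397·5223·5832·2927·4957·881 ≡ 4829 (mod 6601).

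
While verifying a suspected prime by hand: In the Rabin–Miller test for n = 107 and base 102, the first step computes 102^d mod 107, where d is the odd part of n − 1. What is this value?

n − 1 = 106 = 2^1 · 53, so s = 1 and d = 53.
Repeated squaring mod 107: 102^1 ≡ 102, 102^2 ≡ 25, 102^4 ≡ 90, 102^8 ≡ 75, 102^16 ≡ 61, 102^32 ≡ 83.
53 = 32 + 16 + 4 + 1, so 102^53 ≡ 83·61·90·102 ≡ 1 (mod 107).

1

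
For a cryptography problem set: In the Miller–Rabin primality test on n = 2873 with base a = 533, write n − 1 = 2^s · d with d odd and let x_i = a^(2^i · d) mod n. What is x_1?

n − 1 = 2872 = 2^3 · 359, so s = 3 and d = 359.
Repeated squaring mod 2873: 533^1 ≡ 533, 533^2 ≡ 2535, 533^4 ≡ 2197, 533^8 ≡ 169, 533^16 ≡ 2704, 533^32 ≡ 2704, 533^64 ≡ 2704, 533^128 ≡ 2704, 533^256 ≡ 2704.
359 = 256 + 64 + 32 + 4 + 2 + 1, so 533^359 ≡ 2704·2704·2704·2197·2535·533 ≡ 507 (mod 2873).
x_0 = 507.
x_1 = 507^2 mod 2873 = 1352.

1352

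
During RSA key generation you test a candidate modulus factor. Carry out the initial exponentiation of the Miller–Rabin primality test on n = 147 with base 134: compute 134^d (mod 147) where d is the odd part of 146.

n − 1 = 146 = 2^1 · 73, so s = 1 and d = 73.
By repeated squaring, 134^73 ≡ 8 (mod 147).

8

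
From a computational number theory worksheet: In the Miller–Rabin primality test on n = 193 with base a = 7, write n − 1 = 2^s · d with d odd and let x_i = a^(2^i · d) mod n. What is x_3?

n − 1 = 192 = 2^6 · 3, so s = 6 and d = 3.
x_0 = 7^3 mod 193 = 150.
x_1 = 150^2 mod 193 = 112.
x_2 = 112^2 mod 193 = 192.
x_3 = 192^2 mod 193 = 1.

1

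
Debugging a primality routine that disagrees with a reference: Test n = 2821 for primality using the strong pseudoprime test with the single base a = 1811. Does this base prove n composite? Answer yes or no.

no

n − 1 = 2820 = 2^2 · 705, so s = 2 and d = 705.
Repeated squaring mod 2821: 1811^1 ≡ 1811, 1811^2 ≡ 1719, 1811^4 ≡ 1374, 1811^8 ≡ 627, 1811^16 ≡ 1010, 1811^32 ≡ 1719, 1811^64 ≡ 1374, 1811^128 ≡ 627, 1811^256 ≡ 1010, 1811^512 ≡ 1719.
705 = 512 + 128 + 64 + 1, so 1811^705 ≡ 1719·627·1374·1811 ≡ 2820 (mod 2821).
x_0 = 1811^705 mod 2821 = 2820.
x_0 = 2820 ≡ −1, so 1811 is not a witness.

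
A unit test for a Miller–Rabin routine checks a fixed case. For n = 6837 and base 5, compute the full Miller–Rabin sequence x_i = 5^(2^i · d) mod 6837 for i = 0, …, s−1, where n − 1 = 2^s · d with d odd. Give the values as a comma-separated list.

n − 1 = 6836 = 2^2 · 1709, so s = 2 and d = 1709.
x_0 = 5^1709 mod 6837 = 3728.
x_1 = 3728^2 mod 6837 = 5200.

3728, 5200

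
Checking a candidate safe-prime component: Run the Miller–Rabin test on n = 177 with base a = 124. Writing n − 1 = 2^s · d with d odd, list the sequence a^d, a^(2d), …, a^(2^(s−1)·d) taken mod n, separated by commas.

n − 1 = 176 = 2^4 · 11, so s = 4 and d = 11.
x_0 = 124^11 mod 177 = 97.
x_1 = 97^2 mod 177 = 28.
x_2 = 28^2 mod 177 = 76.
x_3 = 76^2 mod 177 = 112.

97, 28, 76, 112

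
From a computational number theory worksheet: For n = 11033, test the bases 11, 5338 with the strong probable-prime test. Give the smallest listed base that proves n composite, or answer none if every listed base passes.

n − 1 = 11032 = 2^3 · 1379, so s = 3 and d = 1379.
Base 11: x_0 = 11^1379 mod 11033 = 6006. x_0 is neither 1 nor 11032, so continue squaring. x_1 = 6006^2 mod 11033 = 5159. x_2 = 5159^2 mod 11033 = 3685. Reached i = s−1 = 2 without hitting −1: 11 is a Miller–Rabin witness and 11033 is composite.
Base 5338: x_0 = 5338^1379 mod 11033 = 10795. x_0 is neither 1 nor 11032, so continue squaring. x_1 = 10795^2 mod 11033 = 1479. x_2 = 1479^2 mod 11033 = 2907. Reached i = s−1 = 2 without hitting −1: 5338 is a Miller–Rabin witness and 11033 is composite.
The smallest witness among the given bases is 11.

11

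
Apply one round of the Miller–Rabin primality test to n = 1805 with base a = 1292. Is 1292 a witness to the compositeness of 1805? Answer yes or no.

n − 1 = 1804 = 2^2 · 451, so s = 2 and d = 451.
x_0 = 1292^451 mod 1805 = 1083.
x_0 is neither 1 nor 1804, so continue squaring.
x_1 = 1083^2 mod 1805 = 1444.
Reached i = s−1 = 1 without hitting −1: 1292 is a Miller–Rabin witness and 1805 is composite.

yes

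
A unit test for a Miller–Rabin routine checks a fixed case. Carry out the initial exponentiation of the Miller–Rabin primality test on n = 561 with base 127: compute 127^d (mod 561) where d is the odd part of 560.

n − 1 = 560 = 2^4 · 35, so s = 4 and d = 35.
127^35 mod 561 = 274.

274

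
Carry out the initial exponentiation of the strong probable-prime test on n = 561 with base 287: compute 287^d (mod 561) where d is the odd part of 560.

n − 1 = 560 = 2^4 · 35, so s = 4 and d = 35.
287^35 mod 561 = 485.

485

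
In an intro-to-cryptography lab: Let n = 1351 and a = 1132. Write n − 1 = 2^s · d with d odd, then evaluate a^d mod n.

n − 1 = 1350 = 2^1 · 675, so s = 1 and d = 675.
Repeated squaring mod 1351: 1132^1 ≡ 1132, 1132^2 ≡ 676, 1132^4 ≡ 338, 1132^8 ≡ 760, 1132^16 ≡ 723, 1132^32 ≡ 1243, 1132^64 ≡ 856, 1132^128 ≡ 494, 1132^256 ≡ 856, 1132^512 ≡ 494.
675 = 512 + 128 + 32 + 2 + 1, so 1132^675 ≡ 494·494·1243·676·1132 ≡ 13 (mod 1351).

13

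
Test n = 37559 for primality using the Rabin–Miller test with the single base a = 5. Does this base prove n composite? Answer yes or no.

n − 1 = 37558 = 2^1 · 18779, so s = 1 and d = 18779.
x_0 = 5^18779 mod 37559 = 21641.
x_0 ∉ {1, 37558} and s = 1, so 5 is a Miller–Rabin witness and 37559 is composite.

yes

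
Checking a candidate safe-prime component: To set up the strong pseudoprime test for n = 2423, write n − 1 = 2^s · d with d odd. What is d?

1211

Halving: 2422 → 1211; 1211 is odd.
So 2422 = 2^1 · 1211.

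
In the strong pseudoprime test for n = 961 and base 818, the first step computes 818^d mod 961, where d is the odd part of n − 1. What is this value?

n − 1 = 960 = 2^6 · 15, so s = 6 and d = 15.
818^15 mod 961 = 464.

464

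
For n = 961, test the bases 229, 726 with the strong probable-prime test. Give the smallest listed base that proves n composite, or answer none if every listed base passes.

none

n − 1 = 960 = 2^6 · 15, so s = 6 and d = 15.
Base 229: x_0 = 229^15 mod 961 = 960. x_0 = 960 ≡ −1, so 229 is not a witness.
Base 726: x_0 = 726^15 mod 961 = 960. x_0 = 960 ≡ −1, so 726 is not a witness.
No listed base is a witness for 961.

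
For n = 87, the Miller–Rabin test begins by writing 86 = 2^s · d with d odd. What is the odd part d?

43

Halving: 86 → 43; 43 is odd.
So 86 = 2^1 · 43.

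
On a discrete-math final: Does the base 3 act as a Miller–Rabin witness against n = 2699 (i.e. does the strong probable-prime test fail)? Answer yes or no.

n − 1 = 2698 = 2^1 · 1349, so s = 1 and d = 1349.
x_0 = 3^1349 mod 2699 = 1.
x_0 = 1, so 3 is not a witness.

no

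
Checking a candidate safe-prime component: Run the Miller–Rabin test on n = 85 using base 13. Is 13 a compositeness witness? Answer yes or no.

no

n − 1 = 84 = 2^2 · 21, so s = 2 and d = 21.
Repeated squaring mod 85: 13^1 ≡ 13, 13^2 ≡ 84, 13^4 ≡ 1, 13^8 ≡ 1, 13^16 ≡ 1.
21 = 16 + 4 + 1, so 13^21 ≡ 1·1·13 ≡ 13 (mod 85).
x_0 = 13^21 mod 85 = 13.
x_0 is neither 1 nor 84, so continue squaring.
x_1 = 13^2 mod 85 = 84.
x_1 ≡ −1, so 13 is not a witness.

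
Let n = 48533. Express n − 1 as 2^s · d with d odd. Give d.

Halving: 48532 → 24266 → 12133; 12133 is odd.
So 48532 = 2^2 · 12133.

12133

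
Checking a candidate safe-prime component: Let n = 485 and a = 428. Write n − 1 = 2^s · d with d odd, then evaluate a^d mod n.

n − 1 = 484 = 2^2 · 121, so s = 2 and d = 121.
By repeated squaring, 428^121 ≡ 478 (mod 485).

478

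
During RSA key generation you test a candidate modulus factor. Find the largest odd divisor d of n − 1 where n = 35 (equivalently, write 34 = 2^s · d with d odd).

Halving: 34 → 17; 17 is odd.
So 34 = 2^1 · 17.

17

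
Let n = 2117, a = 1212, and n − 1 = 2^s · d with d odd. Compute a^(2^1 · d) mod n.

n − 1 = 2116 = 2^2 · 529, so s = 2 and d = 529.
x_0 = 1212^529 mod 2117 = 1064.
x_1 = 1064^2 mod 2117 = 1618.

1618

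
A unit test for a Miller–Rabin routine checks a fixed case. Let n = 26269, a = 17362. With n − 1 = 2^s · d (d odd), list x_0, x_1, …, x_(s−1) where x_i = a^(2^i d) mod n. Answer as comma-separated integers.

17265, 5882

n − 1 = 26268 = 2^2 · 6567, so s = 2 and d = 6567.
x_0 = 17362^6567 mod 26269 = 17265.
x_1 = 17265^2 mod 26269 = 5882.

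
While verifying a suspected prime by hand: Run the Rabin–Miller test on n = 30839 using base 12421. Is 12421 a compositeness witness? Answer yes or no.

n − 1 = 30838 = 2^1 · 15419, so s = 1 and d = 15419.
x_0 = 12421^15419 mod 30839 = 30838.
x_0 = 30838 ≡ −1, so 12421 is not a witness.

no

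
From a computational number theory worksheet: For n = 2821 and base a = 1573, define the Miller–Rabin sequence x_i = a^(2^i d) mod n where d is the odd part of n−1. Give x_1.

2171

n − 1 = 2820 = 2^2 · 705, so s = 2 and d = 705.
x_0 = 1573^705 mod 2821 = 650.
x_1 = 650^2 mod 2821 = 2171.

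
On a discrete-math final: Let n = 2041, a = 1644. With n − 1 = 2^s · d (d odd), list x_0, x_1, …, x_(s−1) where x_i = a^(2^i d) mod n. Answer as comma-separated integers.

1178, 1845, 1678

n − 1 = 2040 = 2^3 · 255, so s = 3 and d = 255.
x_0 = 1644^255 mod 2041 = 1178.
x_1 = 1178^2 mod 2041 = 1845.
x_2 = 1845^2 mod 2041 = 1678.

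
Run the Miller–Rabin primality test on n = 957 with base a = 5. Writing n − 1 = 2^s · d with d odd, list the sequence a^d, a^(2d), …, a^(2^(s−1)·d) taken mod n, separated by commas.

614, 895

n − 1 = 956 = 2^2 · 239, so s = 2 and d = 239.
x_0 = 5^239 mod 957 = 614.
x_1 = 614^2 mod 957 = 895.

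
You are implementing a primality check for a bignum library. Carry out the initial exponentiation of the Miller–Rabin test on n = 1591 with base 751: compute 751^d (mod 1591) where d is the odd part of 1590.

1183

n − 1 = 1590 = 2^1 · 795, so s = 1 and d = 795.
751^795 mod 1591 = 1183.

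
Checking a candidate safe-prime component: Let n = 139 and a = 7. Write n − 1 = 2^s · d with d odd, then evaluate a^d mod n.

n − 1 = 138 = 2^1 · 69, so s = 1 and d = 69.
7^69 mod 139 = 1.

1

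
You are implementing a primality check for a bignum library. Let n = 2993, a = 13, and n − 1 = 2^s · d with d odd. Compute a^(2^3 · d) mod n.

2519

n − 1 = 2992 = 2^4 · 187, so s = 4 and d = 187.
By repeated squaring, 13^187 ≡ 2721 (mod 2993).
x_0 = 2721.
x_1 = 2721^2 mod 2993 = 2152.
x_2 = 2152^2 mod 2993 = 933.
x_3 = 933^2 mod 2993 = 2519.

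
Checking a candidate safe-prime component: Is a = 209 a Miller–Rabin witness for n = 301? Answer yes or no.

no

n − 1 = 300 = 2^2 · 75, so s = 2 and d = 75.
x_0 = 209^75 mod 301 = 300.
x_0 = 300 ≡ −1, so 209 is not a witness.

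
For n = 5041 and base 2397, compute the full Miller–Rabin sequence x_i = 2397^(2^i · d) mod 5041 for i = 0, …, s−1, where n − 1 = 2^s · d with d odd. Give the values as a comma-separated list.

2131, 4261, 3480, 1918

n − 1 = 5040 = 2^4 · 315, so s = 4 and d = 315.
x_0 = 2397^315 mod 5041 = 2131.
x_1 = 2131^2 mod 5041 = 4261.
x_2 = 4261^2 mod 5041 = 3480.
x_3 = 3480^2 mod 5041 = 1918.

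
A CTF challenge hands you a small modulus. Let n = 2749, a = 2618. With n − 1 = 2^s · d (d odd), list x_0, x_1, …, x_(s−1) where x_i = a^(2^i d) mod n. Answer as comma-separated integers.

1, 1

n − 1 = 2748 = 2^2 · 687, so s = 2 and d = 687.
x_0 = 2618^687 mod 2749 = 1.
x_1 = 1^2 mod 2749 = 1.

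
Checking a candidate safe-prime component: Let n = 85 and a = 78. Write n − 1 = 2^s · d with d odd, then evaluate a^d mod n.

23

n − 1 = 84 = 2^2 · 21, so s = 2 and d = 21.
78^21 mod 85 = 23.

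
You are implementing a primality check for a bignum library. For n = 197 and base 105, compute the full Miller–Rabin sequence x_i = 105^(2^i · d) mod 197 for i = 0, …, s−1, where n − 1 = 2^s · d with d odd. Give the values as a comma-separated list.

1, 1

n − 1 = 196 = 2^2 · 49, so s = 2 and d = 49.
x_0 = 105^49 mod 197 = 1.
x_1 = 1^2 mod 197 = 1.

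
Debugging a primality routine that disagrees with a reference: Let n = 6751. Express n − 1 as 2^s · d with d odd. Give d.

3375

Halving: 6750 → 3375; 3375 is odd.
So 6750 = 2^1 · 3375.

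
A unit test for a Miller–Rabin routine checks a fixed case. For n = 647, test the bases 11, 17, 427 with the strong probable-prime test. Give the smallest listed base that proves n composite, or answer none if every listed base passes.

none

n − 1 = 646 = 2^1 · 323, so s = 1 and d = 323.
Base 11: x_0 = 11^323 mod 647 = 646. x_0 = 646 ≡ −1, so 11 is not a witness.
Base 17: x_0 = 17^323 mod 647 = 1. x_0 = 1, so 17 is not a witness.
Base 427: x_0 = 427^323 mod 647 = 646. x_0 = 646 ≡ −1, so 427 is not a witness.
No listed base is a witness for 647.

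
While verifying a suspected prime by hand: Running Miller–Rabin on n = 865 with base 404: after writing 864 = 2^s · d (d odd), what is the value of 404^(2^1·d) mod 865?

676

n − 1 = 864 = 2^5 · 27, so s = 5 and d = 27.
x_0 = 404^27 mod 865 = 199.
x_1 = 199^2 mod 865 = 676.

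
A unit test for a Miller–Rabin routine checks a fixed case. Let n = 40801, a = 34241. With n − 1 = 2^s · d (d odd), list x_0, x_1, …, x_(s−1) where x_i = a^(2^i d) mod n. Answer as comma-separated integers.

25955, 37515, 26332, 2030, 40800

n − 1 = 40800 = 2^5 · 1275, so s = 5 and d = 1275.
x_0 = 34241^1275 mod 40801 = 25955.
x_1 = 25955^2 mod 40801 = 37515.
x_2 = 37515^2 mod 40801 = 26332.
x_3 = 26332^2 mod 40801 = 2030.
x_4 = 2030^2 mod 40801 = 40800.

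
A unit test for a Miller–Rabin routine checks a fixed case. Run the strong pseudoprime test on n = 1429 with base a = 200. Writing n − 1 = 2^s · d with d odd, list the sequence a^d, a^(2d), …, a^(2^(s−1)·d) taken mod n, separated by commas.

620, 1428

n − 1 = 1428 = 2^2 · 357, so s = 2 and d = 357.
x_0 = 200^357 mod 1429 = 620.
x_1 = 620^2 mod 1429 = 1428.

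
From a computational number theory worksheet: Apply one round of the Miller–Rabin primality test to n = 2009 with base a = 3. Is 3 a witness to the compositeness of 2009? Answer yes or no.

yes

n − 1 = 2008 = 2^3 · 251, so s = 3 and d = 251.
By repeated squaring, 3^251 ≡ 1503 (mod 2009).
x_0 = 3^251 mod 2009 = 1503.
x_0 is neither 1 nor 2008, so continue squaring.
x_1 = 1503^2 mod 2009 = 893.
x_2 = 893^2 mod 2009 = 1885.
Reached i = s−1 = 2 without hitting −1: 3 is a Miller–Rabin witness and 2009 is composite.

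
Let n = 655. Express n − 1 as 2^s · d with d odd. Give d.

Halving: 654 → 327; 327 is odd.
So 654 = 2^1 · 327.

327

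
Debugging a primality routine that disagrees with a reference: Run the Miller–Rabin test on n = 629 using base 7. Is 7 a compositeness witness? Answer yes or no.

n − 1 = 628 = 2^2 · 157, so s = 2 and d = 157.
x_0 = 7^157 mod 629 = 329.
x_0 is neither 1 nor 628, so continue squaring.
x_1 = 329^2 mod 629 = 53.
Reached i = s−1 = 1 without hitting −1: 7 is a Miller–Rabin witness and 629 is composite.

yes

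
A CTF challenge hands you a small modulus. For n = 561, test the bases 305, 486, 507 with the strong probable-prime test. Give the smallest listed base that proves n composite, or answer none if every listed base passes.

486

n − 1 = 560 = 2^4 · 35, so s = 4 and d = 35.
Base 305: x_0 = 305^35 mod 561 = 560. x_0 = 560 ≡ −1, so 305 is not a witness.
Base 486: x_0 = 486^35 mod 561 = 252. x_0 is neither 1 nor 560, so continue squaring. x_1 = 252^2 mod 561 = 111. x_2 = 111^2 mod 561 = 540. x_3 = 540^2 mod 561 = 441. Reached i = s−1 = 3 without hitting −1: 486 is a Miller–Rabin witness and 561 is composite.
Base 507: x_0 = 507^35 mod 561 = 177. x_0 is neither 1 nor 560, so continue squaring. x_1 = 177^2 mod 561 = 474. x_2 = 474^2 mod 561 = 276. x_3 = 276^2 mod 561 = 441. Reached i = s−1 = 3 without hitting −1: 507 is a Miller–Rabin witness and 561 is composite.
The smallest witness among the given bases is 486.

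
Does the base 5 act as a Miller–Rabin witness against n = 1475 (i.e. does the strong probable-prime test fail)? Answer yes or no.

yes

n − 1 = 1474 = 2^1 · 737, so s = 1 and d = 737.
Repeated squaring mod 1475: 5^1 ≡ 5, 5^2 ≡ 25, 5^4 ≡ 625, 5^8 ≡ 1225, 5^16 ≡ 550, 5^32 ≡ 125, 5^64 ≡ 875, 5^128 ≡ 100, 5^256 ≡ 1150, 5^512 ≡ 900.
737 = 512 + 128 + 64 + 32 + 1, so 5^737 ≡ 900·100·875·125·5 ≡ 100 (mod 1475).
x_0 = 5^737 mod 1475 = 100.
x_0 ∉ {1, 1474} and s = 1, so 5 is a Miller–Rabin witness and 1475 is composite.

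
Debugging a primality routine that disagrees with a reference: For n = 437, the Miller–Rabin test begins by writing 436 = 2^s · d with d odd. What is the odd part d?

Halving: 436 → 218 → 109; 109 is odd.
So 436 = 2^2 · 109.

109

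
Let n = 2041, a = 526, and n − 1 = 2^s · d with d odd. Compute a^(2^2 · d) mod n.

1743

n − 1 = 2040 = 2^3 · 255, so s = 3 and d = 255.
By repeated squaring, 526^255 ≡ 1568 (mod 2041).
x_0 = 1568.
x_1 = 1568^2 mod 2041 = 1260.
x_2 = 1260^2 mod 2041 = 1743.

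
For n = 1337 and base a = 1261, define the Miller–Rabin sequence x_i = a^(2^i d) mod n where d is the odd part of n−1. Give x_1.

400

n − 1 = 1336 = 2^3 · 167, so s = 3 and d = 167.
x_0 = 1261^167 mod 1337 = 211.
x_1 = 211^2 mod 1337 = 400.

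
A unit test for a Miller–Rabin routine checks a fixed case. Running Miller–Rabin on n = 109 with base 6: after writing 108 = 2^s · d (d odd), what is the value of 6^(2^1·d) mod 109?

n − 1 = 108 = 2^2 · 27, so s = 2 and d = 27.
x_0 = 6^27 mod 109 = 33.
x_1 = 33^2 mod 109 = 108.

108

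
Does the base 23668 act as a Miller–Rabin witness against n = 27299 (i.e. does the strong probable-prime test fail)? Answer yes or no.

n − 1 = 27298 = 2^1 · 13649, so s = 1 and d = 13649.
Repeated squaring mod 27299: 23668^1 ≡ 23668, 23668^2 ≡ 26043, 23668^4 ≡ 21493, 23668^8 ≡ 22670, 23668^16 ≡ 25225, 23668^32 ≡ 15533, 23668^64 ≡ 5527, 23668^128 ≡ 148, 23668^256 ≡ 21904, 23668^512 ≡ 5291, 23668^1024 ≡ 13206, 23668^2048 ≡ 12424, 23668^4096 ≡ 7230, 23668^8192 ≡ 22614.
13649 = 8192 + 4096 + 1024 + 256 + 64 + 16 + 1, so 23668^13649 ≡ 22614·7230·13206·21904·5527·25225·23668 ≡ 1 (mod 27299).
x_0 = 23668^13649 mod 27299 = 1.
x_0 = 1, so 23668 is not a witness.

no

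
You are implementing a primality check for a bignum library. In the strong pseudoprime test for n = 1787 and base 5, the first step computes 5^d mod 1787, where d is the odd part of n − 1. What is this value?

1786

n − 1 = 1786 = 2^1 · 893, so s = 1 and d = 893.
5^893 mod 1787 = 1786.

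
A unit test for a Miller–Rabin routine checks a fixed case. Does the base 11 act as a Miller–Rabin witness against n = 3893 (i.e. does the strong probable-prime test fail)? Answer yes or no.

n − 1 = 3892 = 2^2 · 973, so s = 2 and d = 973.
x_0 = 11^973 mod 3893 = 3679.
x_0 is neither 1 nor 3892, so continue squaring.
x_1 = 3679^2 mod 3893 = 2973.
Reached i = s−1 = 1 without hitting −1: 11 is a Miller–Rabin witness and 3893 is composite.

yes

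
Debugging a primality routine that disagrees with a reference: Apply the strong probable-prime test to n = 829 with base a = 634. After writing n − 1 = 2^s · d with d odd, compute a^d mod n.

1

n − 1 = 828 = 2^2 · 207, so s = 2 and d = 207.
Repeated squaring mod 829: 634^1 ≡ 634, 634^2 ≡ 720, 634^4 ≡ 275, 634^8 ≡ 186, 634^16 ≡ 607, 634^32 ≡ 373, 634^64 ≡ 686, 634^128 ≡ 553.
207 = 128 + 64 + 8 + 4 + 2 + 1, so 634^207 ≡ 553·686·186·275·720·634 ≡ 1 (mod 829).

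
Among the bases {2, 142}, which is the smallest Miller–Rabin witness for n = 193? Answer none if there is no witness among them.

none

n − 1 = 192 = 2^6 · 3, so s = 6 and d = 3.
Base 2: x_0 = 2^3 mod 193 = 8. x_0 is neither 1 nor 192, so continue squaring. x_1 = 8^2 mod 193 = 64. x_2 = 64^2 mod 193 = 43. x_3 = 43^2 mod 193 = 112. x_4 = 112^2 mod 193 = 192. x_4 ≡ −1, so 2 is not a witness.
Base 142: x_0 = 142^3 mod 193 = 133. x_0 is neither 1 nor 192, so continue squaring. x_1 = 133^2 mod 193 = 126. x_2 = 126^2 mod 193 = 50. x_3 = 50^2 mod 193 = 184. x_4 = 184^2 mod 193 = 81. x_5 = 81^2 mod 193 = 192. x_5 ≡ −1, so 142 is not a witness.
No listed base is a witness for 193.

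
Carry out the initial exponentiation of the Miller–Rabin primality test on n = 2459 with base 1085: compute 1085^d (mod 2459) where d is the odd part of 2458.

1

n − 1 = 2458 = 2^1 · 1229, so s = 1 and d = 1229.
1085^1229 mod 2459 = 1.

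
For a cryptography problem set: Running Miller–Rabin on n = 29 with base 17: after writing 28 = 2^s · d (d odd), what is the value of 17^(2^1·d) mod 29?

n − 1 = 28 = 2^2 · 7, so s = 2 and d = 7.
x_0 = 17^7 mod 29 = 12.
x_1 = 12^2 mod 29 = 28.

28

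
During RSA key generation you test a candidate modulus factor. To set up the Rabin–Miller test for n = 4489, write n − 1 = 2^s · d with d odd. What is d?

Halving: 4488 → 2244 → 1122 → 561; 561 is odd.
So 4488 = 2^3 · 561.

561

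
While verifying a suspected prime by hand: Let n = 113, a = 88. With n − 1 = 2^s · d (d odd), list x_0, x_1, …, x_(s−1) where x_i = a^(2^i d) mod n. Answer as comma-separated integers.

n − 1 = 112 = 2^4 · 7, so s = 4 and d = 7.
x_0 = 88^7 mod 113 = 44.
x_1 = 44^2 mod 113 = 15.
x_2 = 15^2 mod 113 = 112.
x_3 = 112^2 mod 113 = 1.

44, 15, 112, 1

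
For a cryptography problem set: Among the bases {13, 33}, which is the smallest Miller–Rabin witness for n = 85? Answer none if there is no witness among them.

33

n − 1 = 84 = 2^2 · 21, so s = 2 and d = 21.
Base 13: x_0 = 13^21 mod 85 = 13. x_0 is neither 1 nor 84, so continue squaring. x_1 = 13^2 mod 85 = 84. x_1 ≡ −1, so 13 is not a witness.
Base 33: x_0 = 33^21 mod 85 = 33. x_0 is neither 1 nor 84, so continue squaring. x_1 = 33^2 mod 85 = 69. Reached i = s−1 = 1 without hitting −1: 33 is a Miller–Rabin witness and 85 is composite.
The smallest witness among the given bases is 33.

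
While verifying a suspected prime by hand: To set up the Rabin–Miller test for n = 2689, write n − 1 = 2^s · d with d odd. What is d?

Halving: 2688 → 1344 → 672 → 336 → 168 → 84 → 42 → 21; 21 is odd.
So 2688 = 2^7 · 21.

21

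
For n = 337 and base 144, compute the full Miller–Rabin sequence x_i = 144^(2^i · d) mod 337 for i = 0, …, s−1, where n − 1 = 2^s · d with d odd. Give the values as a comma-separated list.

148, 336, 1, 1

n − 1 = 336 = 2^4 · 21, so s = 4 and d = 21.
x_0 = 144^21 mod 337 = 148.
x_1 = 148^2 mod 337 = 336.
x_2 = 336^2 mod 337 = 1.
x_3 = 1^2 mod 337 = 1.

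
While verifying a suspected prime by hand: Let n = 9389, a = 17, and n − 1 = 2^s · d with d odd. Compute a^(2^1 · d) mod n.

n − 1 = 9388 = 2^2 · 2347, so s = 2 and d = 2347.
x_0 = 17^2347 mod 9389 = 5768.
x_1 = 5768^2 mod 9389 = 4597.

4597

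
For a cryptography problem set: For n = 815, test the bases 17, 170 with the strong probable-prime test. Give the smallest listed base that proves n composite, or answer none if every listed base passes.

n − 1 = 814 = 2^1 · 407, so s = 1 and d = 407.
Base 17: x_0 = 17^407 mod 815 = 363. x_0 ∉ {1, 814} and s = 1, so 17 is a Miller–Rabin witness and 815 is composite.
Base 170: x_0 = 170^407 mod 815 = 440. x_0 ∉ {1, 814} and s = 1, so 170 is a Miller–Rabin witness and 815 is composite.
The smallest witness among the given bases is 17.

17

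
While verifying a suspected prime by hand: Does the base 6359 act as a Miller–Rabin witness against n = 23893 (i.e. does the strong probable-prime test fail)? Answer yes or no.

n − 1 = 23892 = 2^2 · 5973, so s = 2 and d = 5973.
x_0 = 6359^5973 mod 23893 = 22800.
x_0 is neither 1 nor 23892, so continue squaring.
x_1 = 22800^2 mod 23893 = 23892.
x_1 ≡ −1, so 6359 is not a witness.

no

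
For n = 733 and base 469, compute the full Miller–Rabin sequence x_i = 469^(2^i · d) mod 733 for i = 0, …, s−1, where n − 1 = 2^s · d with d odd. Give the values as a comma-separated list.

n − 1 = 732 = 2^2 · 183, so s = 2 and d = 183.
x_0 = 469^183 mod 733 = 1.
x_1 = 1^2 mod 733 = 1.

1, 1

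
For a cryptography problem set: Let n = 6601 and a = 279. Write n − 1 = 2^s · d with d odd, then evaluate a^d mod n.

n − 1 = 6600 = 2^3 · 825, so s = 3 and d = 825.
279^825 mod 6601 = 3681.

3681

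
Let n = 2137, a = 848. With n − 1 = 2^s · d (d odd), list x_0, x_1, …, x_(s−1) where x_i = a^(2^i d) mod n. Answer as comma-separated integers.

n − 1 = 2136 = 2^3 · 267, so s = 3 and d = 267.
x_0 = 848^267 mod 2137 = 296.
x_1 = 296^2 mod 2137 = 2136.
x_2 = 2136^2 mod 2137 = 1.

296, 2136, 1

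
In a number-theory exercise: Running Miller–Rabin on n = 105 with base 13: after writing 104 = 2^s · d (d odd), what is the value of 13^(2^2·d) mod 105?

1

n − 1 = 104 = 2^3 · 13, so s = 3 and d = 13.
x_0 = 13^13 mod 105 = 13.
x_1 = 13^2 mod 105 = 64.
x_2 = 64^2 mod 105 = 1.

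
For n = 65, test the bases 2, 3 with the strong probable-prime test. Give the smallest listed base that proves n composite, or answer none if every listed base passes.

n − 1 = 64 = 2^6 · 1, so s = 6 and d = 1.
Base 2: x_0 = 2^1 mod 65 = 2. x_0 is neither 1 nor 64, so continue squaring. x_1 = 2^2 mod 65 = 4. x_2 = 4^2 mod 65 = 16. x_3 = 16^2 mod 65 = 61. x_4 = 61^2 mod 65 = 16. x_5 = 16^2 mod 65 = 61. Reached i = s−1 = 5 without hitting −1: 2 is a Miller–Rabin witness and 65 is composite.
Base 3: x_0 = 3^1 mod 65 = 3. x_0 is neither 1 nor 64, so continue squaring. x_1 = 3^2 mod 65 = 9. x_2 = 9^2 mod 65 = 16. x_3 = 16^2 mod 65 = 61. x_4 = 61^2 mod 65 = 16. x_5 = 16^2 mod 65 = 61. Reached i = s−1 = 5 without hitting −1: 3 is a Miller–Rabin witness and 65 is composite.
The smallest witness among the given bases is 2.

2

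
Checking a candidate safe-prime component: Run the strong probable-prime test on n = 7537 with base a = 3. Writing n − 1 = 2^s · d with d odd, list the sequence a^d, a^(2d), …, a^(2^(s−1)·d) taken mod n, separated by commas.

n − 1 = 7536 = 2^4 · 471, so s = 4 and d = 471.
x_0 = 3^471 mod 7537 = 1049.
x_1 = 1049^2 mod 7537 = 7536.
x_2 = 7536^2 mod 7537 = 1.
x_3 = 1^2 mod 7537 = 1.

1049, 7536, 1, 1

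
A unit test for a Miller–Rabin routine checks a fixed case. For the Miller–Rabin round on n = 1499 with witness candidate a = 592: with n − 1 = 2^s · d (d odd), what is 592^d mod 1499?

1498

n − 1 = 1498 = 2^1 · 749, so s = 1 and d = 749.
Repeated squaring mod 1499: 592^1 ≡ 592, 592^2 ≡ 1197, 592^4 ≡ 1264, 592^8 ≡ 1261, 592^16 ≡ 1181, 592^32 ≡ 691, 592^64 ≡ 799, 592^128 ≡ 1326, 592^256 ≡ 1448, 592^512 ≡ 1102.
749 = 512 + 128 + 64 + 32 + 8 + 4 + 1, so 592^749 ≡ 1102·1326·799·691·1261·1264·592 ≡ 1498 (mod 1499).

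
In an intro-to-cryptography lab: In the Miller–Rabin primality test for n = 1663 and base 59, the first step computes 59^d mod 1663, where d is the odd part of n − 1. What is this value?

1

n − 1 = 1662 = 2^1 · 831, so s = 1 and d = 831.
59^831 mod 1663 = 1.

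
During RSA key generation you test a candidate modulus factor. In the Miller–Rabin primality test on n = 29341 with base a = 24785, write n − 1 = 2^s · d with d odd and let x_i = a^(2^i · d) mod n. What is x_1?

n − 1 = 29340 = 2^2 · 7335, so s = 2 and d = 7335.
x_0 = 24785^7335 mod 29341 = 18543.
x_1 = 18543^2 mod 29341 = 25011.

25011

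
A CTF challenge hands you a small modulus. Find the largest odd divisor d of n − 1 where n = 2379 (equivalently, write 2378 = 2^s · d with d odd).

Halving: 2378 → 1189; 1189 is odd.
So 2378 = 2^1 · 1189.

1189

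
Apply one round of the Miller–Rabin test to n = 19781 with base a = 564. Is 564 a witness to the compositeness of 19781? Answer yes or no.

n − 1 = 19780 = 2^2 · 4945, so s = 2 and d = 4945.
Repeated squaring mod 19781: 564^1 ≡ 564, 564^2 ≡ 1600, 564^4 ≡ 8251, 564^8 ≡ 12580, 564^16 ≡ 8400, 564^32 ≡ 1173, 564^64 ≡ 11040, 564^128 ≡ 10859, 564^256 ≡ 3340, 564^512 ≡ 18897, 564^1024 ≡ 9997, 564^2048 ≡ 6397, 564^4096 ≡ 14501.
4945 = 4096 + 512 + 256 + 64 + 16 + 1, so 564^4945 ≡ 14501·18897·3340·11040·8400·564 ≡ 12103 (mod 19781).
x_0 = 564^4945 mod 19781 = 12103.
x_0 is neither 1 nor 19780, so continue squaring.
x_1 = 12103^2 mod 19781 = 4304.
Reached i = s−1 = 1 without hitting −1: 564 is a Miller–Rabin witness and 19781 is composite.

yes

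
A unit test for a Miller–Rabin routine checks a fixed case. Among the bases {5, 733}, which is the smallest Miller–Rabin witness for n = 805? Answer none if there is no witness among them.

5

n − 1 = 804 = 2^2 · 201, so s = 2 and d = 201.
Base 5: x_0 = 5^201 mod 805 = 125. x_0 is neither 1 nor 804, so continue squaring. x_1 = 125^2 mod 805 = 330. Reached i = s−1 = 1 without hitting −1: 5 is a Miller–Rabin witness and 805 is composite.
Base 733: x_0 = 733^201 mod 805 = 433. x_0 is neither 1 nor 804, so continue squaring. x_1 = 433^2 mod 805 = 729. Reached i = s−1 = 1 without hitting −1: 733 is a Miller–Rabin witness and 805 is composite.
The smallest witness among the given bases is 5.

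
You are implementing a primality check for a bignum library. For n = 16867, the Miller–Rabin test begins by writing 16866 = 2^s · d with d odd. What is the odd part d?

8433

Halving: 16866 → 8433; 8433 is odd.
So 16866 = 2^1 · 8433.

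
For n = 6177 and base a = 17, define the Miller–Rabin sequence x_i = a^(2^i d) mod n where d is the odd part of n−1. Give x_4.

n − 1 = 6176 = 2^5 · 193, so s = 5 and d = 193.
x_0 = 17^193 mod 6177 = 1931.
x_1 = 1931^2 mod 6177 = 4030.
x_2 = 4030^2 mod 6177 = 1567.
x_3 = 1567^2 mod 6177 = 3220.
x_4 = 3220^2 mod 6177 = 3394.

3394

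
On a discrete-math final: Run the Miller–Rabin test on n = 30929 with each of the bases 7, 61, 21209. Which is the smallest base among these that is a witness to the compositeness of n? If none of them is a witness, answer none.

n − 1 = 30928 = 2^4 · 1933, so s = 4 and d = 1933.
Base 7: x_0 = 7^1933 mod 30929 = 29884. x_0 is neither 1 nor 30928, so continue squaring. x_1 = 29884^2 mod 30929 = 9510. x_2 = 9510^2 mod 30929 = 3704. x_3 = 3704^2 mod 30929 = 18069. Reached i = s−1 = 3 without hitting −1: 7 is a Miller–Rabin witness and 30929 is composite.
Base 61: x_0 = 61^1933 mod 30929 = 19335. x_0 is neither 1 nor 30928, so continue squaring. x_1 = 19335^2 mod 30929 = 3402. x_2 = 3402^2 mod 30929 = 6158. x_3 = 6158^2 mod 30929 = 2010. Reached i = s−1 = 3 without hitting −1: 61 is a Miller–Rabin witness and 30929 is composite.
Base 21209: x_0 = 21209^1933 mod 30929 = 2999. x_0 is neither 1 nor 30928, so continue squaring. x_1 = 2999^2 mod 30929 = 24591. x_2 = 24591^2 mod 30929 = 24402. x_3 = 24402^2 mod 30929 = 12496. Reached i = s−1 = 3 without hitting −1: 21209 is a Miller–Rabin witness and 30929 is composite.
The smallest witness among the given bases is 7.

7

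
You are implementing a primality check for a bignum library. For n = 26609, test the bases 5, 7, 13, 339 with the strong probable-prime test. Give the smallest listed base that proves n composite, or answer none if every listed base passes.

n − 1 = 26608 = 2^4 · 1663, so s = 4 and d = 1663.
Base 5: x_0 = 5^1663 mod 26609 = 7792. x_0 is neither 1 nor 26608, so continue squaring. x_1 = 7792^2 mod 26609 = 20135. x_2 = 20135^2 mod 26609 = 3501. x_3 = 3501^2 mod 26609 = 16861. Reached i = s−1 = 3 without hitting −1: 5 is a Miller–Rabin witness and 26609 is composite.
Base 7: x_0 = 7^1663 mod 26609 = 5315. x_0 is neither 1 nor 26608, so continue squaring. x_1 = 5315^2 mod 26609 = 17076. x_2 = 17076^2 mod 26609 = 8354. x_3 = 8354^2 mod 26609 = 20518. Reached i = s−1 = 3 without hitting −1: 7 is a Miller–Rabin witness and 26609 is composite.
Base 13: x_0 = 13^1663 mod 26609 = 6454. x_0 is neither 1 nor 26608, so continue squaring. x_1 = 6454^2 mod 26609 = 11031. x_2 = 11031^2 mod 26609 = 4. x_3 = 4^2 mod 26609 = 16. Reached i = s−1 = 3 without hitting −1: 13 is a Miller–Rabin witness and 26609 is composite.
Base 339: x_0 = 339^1663 mod 26609 = 26590. x_0 is neither 1 nor 26608, so continue squaring. x_1 = 26590^2 mod 26609 = 361. x_2 = 361^2 mod 26609 = 23885. x_3 = 23885^2 mod 26609 = 22874. Reached i = s−1 = 3 without hitting −1: 339 is a Miller–Rabin witness and 26609 is composite.
The smallest witness among the given bases is 5.

5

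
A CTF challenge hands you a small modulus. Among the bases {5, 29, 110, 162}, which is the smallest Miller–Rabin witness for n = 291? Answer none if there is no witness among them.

5

n − 1 = 290 = 2^1 · 145, so s = 1 and d = 145.
Base 5: x_0 = 5^145 mod 291 = 92. x_0 ∉ {1, 290} and s = 1, so 5 is a Miller–Rabin witness and 291 is composite.
Base 29: x_0 = 29^145 mod 291 = 68. x_0 ∉ {1, 290} and s = 1, so 29 is a Miller–Rabin witness and 291 is composite.
Base 110: x_0 = 110^145 mod 291 = 278. x_0 ∉ {1, 290} and s = 1, so 110 is a Miller–Rabin witness and 291 is composite.
Base 162: x_0 = 162^145 mod 291 = 162. x_0 ∉ {1, 290} and s = 1, so 162 is a Miller–Rabin witness and 291 is composite.
The smallest witness among the given bases is 5.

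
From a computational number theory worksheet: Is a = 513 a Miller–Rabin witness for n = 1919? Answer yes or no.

n − 1 = 1918 = 2^1 · 959, so s = 1 and d = 959.
x_0 = 513^959 mod 1919 = 1273.
x_0 ∉ {1, 1918} and s = 1, so 513 is a Miller–Rabin witness and 1919 is composite.

yes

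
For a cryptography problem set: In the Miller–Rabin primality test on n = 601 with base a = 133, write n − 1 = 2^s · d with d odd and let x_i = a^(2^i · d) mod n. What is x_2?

n − 1 = 600 = 2^3 · 75, so s = 3 and d = 75.
Repeated squaring mod 601: 133^1 ≡ 133, 133^2 ≡ 260, 133^4 ≡ 288, 133^8 ≡ 6, 133^16 ≡ 36, 133^32 ≡ 94, 133^64 ≡ 422.
75 = 64 + 8 + 2 + 1, so 133^75 ≡ 422·6·260·133 ≡ 476 (mod 601).
x_0 = 476.
x_1 = 476^2 mod 601 = 600.
x_2 = 600^2 mod 601 = 1.

1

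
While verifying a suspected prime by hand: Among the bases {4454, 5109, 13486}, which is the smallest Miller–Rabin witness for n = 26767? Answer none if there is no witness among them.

n − 1 = 26766 = 2^1 · 13383, so s = 1 and d = 13383.
Base 4454: x_0 = 4454^13383 mod 26767 = 11757. x_0 ∉ {1, 26766} and s = 1, so 4454 is a Miller–Rabin witness and 26767 is composite.
Base 5109: x_0 = 5109^13383 mod 26767 = 2964. x_0 ∉ {1, 26766} and s = 1, so 5109 is a Miller–Rabin witness and 26767 is composite.
Base 13486: x_0 = 13486^13383 mod 26767 = 12761. x_0 ∉ {1, 26766} and s = 1, so 13486 is a Miller–Rabin witness and 26767 is composite.
The smallest witness among the given bases is 4454.

4454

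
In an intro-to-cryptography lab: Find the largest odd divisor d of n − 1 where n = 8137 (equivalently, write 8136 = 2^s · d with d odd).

Halving: 8136 → 4068 → 2034 → 1017; 1017 is odd.
So 8136 = 2^3 · 1017.

1017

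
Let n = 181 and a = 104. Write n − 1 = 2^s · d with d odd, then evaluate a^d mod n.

19

n − 1 = 180 = 2^2 · 45, so s = 2 and d = 45.
104^45 mod 181 = 19.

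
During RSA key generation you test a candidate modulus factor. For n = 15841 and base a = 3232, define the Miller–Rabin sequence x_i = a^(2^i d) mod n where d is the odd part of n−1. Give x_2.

n − 1 = 15840 = 2^5 · 495, so s = 5 and d = 495.
x_0 = 3232^495 mod 15841 = 3380.
x_1 = 3380^2 mod 15841 = 3039.
x_2 = 3039^2 mod 15841 = 218.

218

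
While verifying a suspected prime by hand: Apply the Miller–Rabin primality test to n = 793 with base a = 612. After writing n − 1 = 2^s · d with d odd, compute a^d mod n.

n − 1 = 792 = 2^3 · 99, so s = 3 and d = 99.
612^99 mod 793 = 586.

586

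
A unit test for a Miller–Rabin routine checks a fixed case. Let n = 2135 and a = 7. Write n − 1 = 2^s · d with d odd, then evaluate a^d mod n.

2023

n − 1 = 2134 = 2^1 · 1067, so s = 1 and d = 1067.
7^1067 mod 2135 = 2023.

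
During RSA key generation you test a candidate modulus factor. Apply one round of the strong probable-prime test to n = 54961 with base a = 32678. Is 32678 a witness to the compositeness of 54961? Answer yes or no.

n − 1 = 54960 = 2^4 · 3435, so s = 4 and d = 3435.
By repeated squaring, 32678^3435 ≡ 12372 (mod 54961).
x_0 = 32678^3435 mod 54961 = 12372.
x_0 is neither 1 nor 54960, so continue squaring.
x_1 = 12372^2 mod 54961 = 54960.
x_1 ≡ −1, so 32678 is not a witness.

no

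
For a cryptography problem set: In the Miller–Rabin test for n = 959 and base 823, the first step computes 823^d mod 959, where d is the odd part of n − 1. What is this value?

275

n − 1 = 958 = 2^1 · 479, so s = 1 and d = 479.
By repeated squaring, 823^479 ≡ 275 (mod 959).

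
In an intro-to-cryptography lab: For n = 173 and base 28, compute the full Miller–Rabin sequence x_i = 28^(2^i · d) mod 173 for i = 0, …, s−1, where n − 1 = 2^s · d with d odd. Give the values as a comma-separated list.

80, 172

n − 1 = 172 = 2^2 · 43, so s = 2 and d = 43.
x_0 = 28^43 mod 173 = 80.
x_1 = 80^2 mod 173 = 172.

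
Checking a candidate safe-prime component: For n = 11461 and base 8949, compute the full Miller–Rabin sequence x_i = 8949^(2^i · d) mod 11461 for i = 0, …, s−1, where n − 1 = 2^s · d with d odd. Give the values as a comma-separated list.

11147, 6908

n − 1 = 11460 = 2^2 · 2865, so s = 2 and d = 2865.
x_0 = 8949^2865 mod 11461 = 11147.
x_1 = 11147^2 mod 11461 = 6908.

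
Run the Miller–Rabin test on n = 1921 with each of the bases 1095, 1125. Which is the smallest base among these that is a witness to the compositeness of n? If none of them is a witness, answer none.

1125

n − 1 = 1920 = 2^7 · 15, so s = 7 and d = 15.
Base 1095: x_0 = 1095^15 mod 1921 = 1314. x_0 is neither 1 nor 1920, so continue squaring. x_1 = 1314^2 mod 1921 = 1538. x_2 = 1538^2 mod 1921 = 693. x_3 = 693^2 mod 1921 = 1920. x_3 ≡ −1, so 1095 is not a witness.
Base 1125: x_0 = 1125^15 mod 1921 = 1689. x_0 is neither 1 nor 1920, so continue squaring. x_1 = 1689^2 mod 1921 = 36. x_2 = 36^2 mod 1921 = 1296. x_3 = 1296^2 mod 1921 = 662. x_4 = 662^2 mod 1921 = 256. x_5 = 256^2 mod 1921 = 222. x_6 = 222^2 mod 1921 = 1259. Reached i = s−1 = 6 without hitting −1: 1125 is a Miller–Rabin witness and 1921 is composite.
The smallest witness among the given bases is 1125.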